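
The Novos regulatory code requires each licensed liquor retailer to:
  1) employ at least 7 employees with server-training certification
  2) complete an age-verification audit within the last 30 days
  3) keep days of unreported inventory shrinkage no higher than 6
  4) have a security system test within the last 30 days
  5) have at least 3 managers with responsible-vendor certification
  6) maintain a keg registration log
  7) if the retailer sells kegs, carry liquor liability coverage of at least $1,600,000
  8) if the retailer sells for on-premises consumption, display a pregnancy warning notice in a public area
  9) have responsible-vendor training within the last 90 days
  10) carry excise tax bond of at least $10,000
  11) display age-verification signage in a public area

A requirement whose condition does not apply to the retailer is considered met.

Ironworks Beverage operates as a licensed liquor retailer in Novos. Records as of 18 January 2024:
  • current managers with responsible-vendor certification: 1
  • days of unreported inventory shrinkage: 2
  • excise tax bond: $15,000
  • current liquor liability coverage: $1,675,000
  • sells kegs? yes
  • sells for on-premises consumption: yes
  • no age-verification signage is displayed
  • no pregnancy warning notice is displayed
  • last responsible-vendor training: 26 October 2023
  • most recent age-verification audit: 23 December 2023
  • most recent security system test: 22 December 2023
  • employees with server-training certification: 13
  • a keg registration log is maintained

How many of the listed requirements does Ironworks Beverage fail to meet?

3

1. employees with server-training certification 13 ≥ 7 → met
2. age-verification audit 26 days ago vs limit 30 → met
3. days of unreported inventory shrinkage 2 ≤ 6 → met
4. security system test 27 days ago vs limit 30 → met
5. managers with responsible-vendor certification 1 < 3 → not met
6. keg registration log present → met
7. condition 'sells kegs' holds; liquor liability coverage $1,675,000 ≥ $1,600,000 → met
8. condition 'sells for on-premises consumption' holds; pregnancy warning notice absent → not met
9. responsible-vendor training 84 days ago vs limit 90 → met
10. excise tax bond $15,000 ≥ $10,000 → met
11. age-verification signage absent → not met
Not met: 3 of 11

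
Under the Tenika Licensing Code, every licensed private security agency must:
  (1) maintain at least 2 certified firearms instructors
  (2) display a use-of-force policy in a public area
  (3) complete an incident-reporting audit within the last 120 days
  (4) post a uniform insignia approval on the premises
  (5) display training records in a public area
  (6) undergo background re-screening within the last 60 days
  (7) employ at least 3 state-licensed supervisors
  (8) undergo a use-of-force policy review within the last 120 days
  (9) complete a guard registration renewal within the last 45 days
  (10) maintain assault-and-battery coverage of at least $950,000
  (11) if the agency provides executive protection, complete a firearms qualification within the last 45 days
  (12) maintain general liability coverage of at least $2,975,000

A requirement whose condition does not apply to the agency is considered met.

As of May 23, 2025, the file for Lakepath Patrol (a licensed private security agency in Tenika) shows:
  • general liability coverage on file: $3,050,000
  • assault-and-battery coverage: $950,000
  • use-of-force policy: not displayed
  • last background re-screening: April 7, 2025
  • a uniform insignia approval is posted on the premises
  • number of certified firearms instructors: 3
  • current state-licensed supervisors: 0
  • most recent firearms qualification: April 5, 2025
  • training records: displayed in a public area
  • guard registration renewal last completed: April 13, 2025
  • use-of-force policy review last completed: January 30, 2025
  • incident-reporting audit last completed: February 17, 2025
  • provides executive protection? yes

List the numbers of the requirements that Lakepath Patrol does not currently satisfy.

2, 7, 11

1. certified firearms instructors 3 ≥ 2 → met
2. use-of-force policy absent → not met
3. incident-reporting audit 95 days ago vs limit 120 → met
4. uniform insignia approval present → met
5. training records present → met
6. background re-screening 46 days ago vs limit 60 → met
7. state-licensed supervisors 0 < 3 → not met
8. use-of-force policy review 113 days ago vs limit 120 → met
9. guard registration renewal 40 days ago vs limit 45 → met
10. assault-and-battery coverage $950,000 ≥ $950,000 → met
11. condition 'provides executive protection' holds; firearms qualification 48 days ago vs limit 45 → not met
12. general liability coverage $3,050,000 ≥ $2,975,000 → met
Not met: 2, 7, 11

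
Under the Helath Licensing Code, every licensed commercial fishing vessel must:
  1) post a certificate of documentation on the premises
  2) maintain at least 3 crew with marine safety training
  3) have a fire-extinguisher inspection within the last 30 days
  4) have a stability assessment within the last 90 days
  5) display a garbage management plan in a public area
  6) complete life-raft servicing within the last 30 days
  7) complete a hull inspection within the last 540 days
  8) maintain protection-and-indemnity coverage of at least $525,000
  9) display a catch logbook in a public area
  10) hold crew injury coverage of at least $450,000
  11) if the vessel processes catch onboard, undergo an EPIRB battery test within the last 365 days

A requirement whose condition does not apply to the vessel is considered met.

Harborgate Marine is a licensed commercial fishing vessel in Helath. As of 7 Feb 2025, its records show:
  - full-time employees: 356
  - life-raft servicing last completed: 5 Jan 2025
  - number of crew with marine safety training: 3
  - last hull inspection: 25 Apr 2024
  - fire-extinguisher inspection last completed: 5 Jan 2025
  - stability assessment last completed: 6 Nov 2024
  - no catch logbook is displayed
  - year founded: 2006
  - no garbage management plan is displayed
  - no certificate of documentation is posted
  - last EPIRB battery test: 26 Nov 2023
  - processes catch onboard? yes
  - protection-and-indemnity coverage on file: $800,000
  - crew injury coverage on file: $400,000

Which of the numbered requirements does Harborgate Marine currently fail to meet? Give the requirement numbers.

1, 3, 4, 5, 6, 9, 10, 11

1. certificate of documentation absent → not met
2. crew with marine safety training 3 ≥ 3 → met
3. fire-extinguisher inspection 33 days ago vs limit 30 → not met
4. stability assessment 93 days ago vs limit 90 → not met
5. garbage management plan absent → not met
6. life-raft servicing 33 days ago vs limit 30 → not met
7. hull inspection 288 days ago vs limit 540 → met
8. protection-and-indemnity coverage $800,000 ≥ $525,000 → met
9. catch logbook absent → not met
10. crew injury coverage $400,000 < $450,000 → not met
11. condition 'processes catch onboard' holds; EPIRB battery test 439 days ago vs limit 365 → not met
Not met: 1, 3, 4, 5, 6, 9, 10, 11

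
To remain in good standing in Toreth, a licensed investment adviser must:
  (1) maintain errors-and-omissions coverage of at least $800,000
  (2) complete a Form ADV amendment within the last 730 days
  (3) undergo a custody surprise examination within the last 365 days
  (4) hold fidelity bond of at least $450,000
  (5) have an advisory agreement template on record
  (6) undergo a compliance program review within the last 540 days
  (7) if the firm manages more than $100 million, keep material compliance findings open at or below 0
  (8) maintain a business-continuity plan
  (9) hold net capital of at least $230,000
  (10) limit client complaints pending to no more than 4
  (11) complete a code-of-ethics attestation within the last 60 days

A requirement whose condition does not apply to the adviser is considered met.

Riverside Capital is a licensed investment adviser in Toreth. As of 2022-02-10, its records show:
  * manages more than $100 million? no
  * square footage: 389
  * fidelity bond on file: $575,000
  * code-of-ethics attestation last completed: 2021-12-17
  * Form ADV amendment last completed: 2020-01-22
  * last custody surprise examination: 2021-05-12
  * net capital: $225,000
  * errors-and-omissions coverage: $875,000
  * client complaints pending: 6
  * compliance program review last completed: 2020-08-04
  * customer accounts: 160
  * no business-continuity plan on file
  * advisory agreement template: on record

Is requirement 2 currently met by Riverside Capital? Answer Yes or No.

No

2. Form ADV amendment 750 days ago vs limit 730 → not met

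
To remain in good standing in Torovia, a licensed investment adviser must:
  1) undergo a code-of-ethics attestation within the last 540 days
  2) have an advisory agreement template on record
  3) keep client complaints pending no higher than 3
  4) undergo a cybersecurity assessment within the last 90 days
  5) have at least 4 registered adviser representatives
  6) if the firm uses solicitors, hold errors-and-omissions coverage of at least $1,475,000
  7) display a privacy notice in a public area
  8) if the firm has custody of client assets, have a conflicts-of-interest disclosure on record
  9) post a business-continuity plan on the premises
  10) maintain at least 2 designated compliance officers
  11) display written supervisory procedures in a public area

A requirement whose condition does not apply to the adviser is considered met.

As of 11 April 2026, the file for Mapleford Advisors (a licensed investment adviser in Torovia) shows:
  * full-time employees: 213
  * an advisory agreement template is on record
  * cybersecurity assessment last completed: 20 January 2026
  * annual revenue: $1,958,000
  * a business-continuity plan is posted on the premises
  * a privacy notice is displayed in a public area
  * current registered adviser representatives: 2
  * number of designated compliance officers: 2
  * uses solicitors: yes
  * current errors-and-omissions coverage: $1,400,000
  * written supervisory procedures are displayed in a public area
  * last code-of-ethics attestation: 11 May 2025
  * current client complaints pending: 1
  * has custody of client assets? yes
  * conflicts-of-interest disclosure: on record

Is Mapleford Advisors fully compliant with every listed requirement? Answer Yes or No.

1. code-of-ethics attestation 335 days ago vs limit 540 → met
2. advisory agreement template present → met
3. client complaints pending 1 ≤ 3 → met
4. cybersecurity assessment 81 days ago vs limit 90 → met
5. registered adviser representatives 2 < 4 → not met
6. condition 'uses solicitors' holds; errors-and-omissions coverage $1,400,000 < $1,475,000 → not met
7. privacy notice present → met
8. condition 'has custody of client assets' holds; conflicts-of-interest disclosure present → met
9. business-continuity plan present → met
10. designated compliance officers 2 ≥ 2 → met
11. written supervisory procedures present → met
Not met: 5, 6

No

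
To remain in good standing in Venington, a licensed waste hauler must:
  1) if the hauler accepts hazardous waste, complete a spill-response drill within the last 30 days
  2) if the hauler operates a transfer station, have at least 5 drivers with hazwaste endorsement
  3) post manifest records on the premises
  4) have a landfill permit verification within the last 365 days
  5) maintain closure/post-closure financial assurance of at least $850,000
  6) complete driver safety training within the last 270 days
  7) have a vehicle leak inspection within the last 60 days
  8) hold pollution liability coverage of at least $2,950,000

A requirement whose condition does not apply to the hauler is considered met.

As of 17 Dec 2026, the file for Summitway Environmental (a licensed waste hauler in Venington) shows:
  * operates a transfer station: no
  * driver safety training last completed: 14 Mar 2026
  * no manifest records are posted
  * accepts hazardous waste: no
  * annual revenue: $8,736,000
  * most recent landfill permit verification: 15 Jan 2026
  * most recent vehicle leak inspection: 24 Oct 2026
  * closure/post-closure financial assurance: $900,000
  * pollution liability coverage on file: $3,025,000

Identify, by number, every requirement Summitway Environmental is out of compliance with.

3, 6

1. condition 'accepts hazardous waste' does not hold → requirement n/a → met
2. condition 'operates a transfer station' does not hold → requirement n/a → met
3. manifest records absent → not met
4. landfill permit verification 336 days ago vs limit 365 → met
5. closure/post-closure financial assurance $900,000 ≥ $850,000 → met
6. driver safety training 278 days ago vs limit 270 → not met
7. vehicle leak inspection 54 days ago vs limit 60 → met
8. pollution liability coverage $3,025,000 ≥ $2,950,000 → met
Not met: 3, 6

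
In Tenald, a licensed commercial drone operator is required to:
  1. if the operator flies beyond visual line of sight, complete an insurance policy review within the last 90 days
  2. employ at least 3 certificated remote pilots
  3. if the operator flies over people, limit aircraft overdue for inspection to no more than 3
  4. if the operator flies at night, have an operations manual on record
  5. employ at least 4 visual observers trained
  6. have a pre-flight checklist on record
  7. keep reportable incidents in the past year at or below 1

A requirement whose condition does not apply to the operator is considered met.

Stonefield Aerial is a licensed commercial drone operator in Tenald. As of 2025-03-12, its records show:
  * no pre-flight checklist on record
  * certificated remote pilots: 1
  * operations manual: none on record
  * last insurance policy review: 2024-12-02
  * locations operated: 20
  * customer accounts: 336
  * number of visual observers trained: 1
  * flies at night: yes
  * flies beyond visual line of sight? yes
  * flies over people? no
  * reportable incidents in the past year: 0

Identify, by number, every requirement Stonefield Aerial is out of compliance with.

1, 2, 4, 5, 6

1. condition 'flies beyond visual line of sight' holds; insurance policy review 100 days ago vs limit 90 → not met
2. certificated remote pilots 1 < 3 → not met
3. condition 'flies over people' does not hold → requirement n/a → met
4. condition 'flies at night' holds; operations manual absent → not met
5. visual observers trained 1 < 4 → not met
6. pre-flight checklist absent → not met
7. reportable incidents in the past year 0 ≤ 1 → met
Not met: 1, 2, 4, 5, 6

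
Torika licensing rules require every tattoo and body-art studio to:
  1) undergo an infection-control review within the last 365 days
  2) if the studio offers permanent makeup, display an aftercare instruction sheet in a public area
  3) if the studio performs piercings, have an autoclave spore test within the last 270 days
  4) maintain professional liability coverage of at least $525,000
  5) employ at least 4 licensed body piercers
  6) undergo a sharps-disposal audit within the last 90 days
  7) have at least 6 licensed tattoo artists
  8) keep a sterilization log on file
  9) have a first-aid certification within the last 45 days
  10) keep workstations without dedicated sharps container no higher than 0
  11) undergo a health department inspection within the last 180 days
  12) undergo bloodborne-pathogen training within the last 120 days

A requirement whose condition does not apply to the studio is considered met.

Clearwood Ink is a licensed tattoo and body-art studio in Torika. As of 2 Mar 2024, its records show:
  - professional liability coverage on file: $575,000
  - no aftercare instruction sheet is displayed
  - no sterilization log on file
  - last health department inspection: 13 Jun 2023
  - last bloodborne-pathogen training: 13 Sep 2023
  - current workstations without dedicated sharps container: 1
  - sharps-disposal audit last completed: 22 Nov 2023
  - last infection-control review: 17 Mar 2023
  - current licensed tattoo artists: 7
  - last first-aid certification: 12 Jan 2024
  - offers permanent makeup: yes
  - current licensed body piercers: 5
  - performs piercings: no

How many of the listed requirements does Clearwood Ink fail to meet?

1. infection-control review 351 days ago vs limit 365 → met
2. condition 'offers permanent makeup' holds; aftercare instruction sheet absent → not met
3. condition 'performs piercings' does not hold → requirement n/a → met
4. professional liability coverage $575,000 ≥ $525,000 → met
5. licensed body piercers 5 ≥ 4 → met
6. sharps-disposal audit 101 days ago vs limit 90 → not met
7. licensed tattoo artists 7 ≥ 6 → met
8. sterilization log absent → not met
9. first-aid certification 50 days ago vs limit 45 → not met
10. workstations without dedicated sharps container 1 > 0 → not met
11. health department inspection 263 days ago vs limit 180 → not met
12. bloodborne-pathogen training 171 days ago vs limit 120 → not met
Not met: 7 of 12

7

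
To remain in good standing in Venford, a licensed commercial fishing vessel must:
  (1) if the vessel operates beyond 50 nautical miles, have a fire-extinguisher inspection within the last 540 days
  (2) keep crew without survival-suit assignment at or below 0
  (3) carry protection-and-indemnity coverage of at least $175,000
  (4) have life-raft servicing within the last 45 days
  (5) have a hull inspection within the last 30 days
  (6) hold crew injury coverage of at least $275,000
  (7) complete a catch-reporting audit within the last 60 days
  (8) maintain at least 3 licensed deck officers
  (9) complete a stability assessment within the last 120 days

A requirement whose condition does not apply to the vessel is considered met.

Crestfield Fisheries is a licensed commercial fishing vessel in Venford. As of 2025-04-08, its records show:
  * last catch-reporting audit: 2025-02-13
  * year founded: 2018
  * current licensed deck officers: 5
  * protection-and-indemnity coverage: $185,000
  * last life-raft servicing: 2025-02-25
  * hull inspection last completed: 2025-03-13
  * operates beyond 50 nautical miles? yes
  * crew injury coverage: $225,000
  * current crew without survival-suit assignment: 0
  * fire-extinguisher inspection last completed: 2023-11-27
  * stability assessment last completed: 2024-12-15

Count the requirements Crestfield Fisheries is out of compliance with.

1. condition 'operates beyond 50 nautical miles' holds; fire-extinguisher inspection 498 days ago vs limit 540 → met
2. crew without survival-suit assignment 0 ≤ 0 → met
3. protection-and-indemnity coverage $185,000 ≥ $175,000 → met
4. life-raft servicing 42 days ago vs limit 45 → met
5. hull inspection 26 days ago vs limit 30 → met
6. crew injury coverage $225,000 < $275,000 → not met
7. catch-reporting audit 54 days ago vs limit 60 → met
8. licensed deck officers 5 ≥ 3 → met
9. stability assessment 114 days ago vs limit 120 → met
Not met: 1 of 9

1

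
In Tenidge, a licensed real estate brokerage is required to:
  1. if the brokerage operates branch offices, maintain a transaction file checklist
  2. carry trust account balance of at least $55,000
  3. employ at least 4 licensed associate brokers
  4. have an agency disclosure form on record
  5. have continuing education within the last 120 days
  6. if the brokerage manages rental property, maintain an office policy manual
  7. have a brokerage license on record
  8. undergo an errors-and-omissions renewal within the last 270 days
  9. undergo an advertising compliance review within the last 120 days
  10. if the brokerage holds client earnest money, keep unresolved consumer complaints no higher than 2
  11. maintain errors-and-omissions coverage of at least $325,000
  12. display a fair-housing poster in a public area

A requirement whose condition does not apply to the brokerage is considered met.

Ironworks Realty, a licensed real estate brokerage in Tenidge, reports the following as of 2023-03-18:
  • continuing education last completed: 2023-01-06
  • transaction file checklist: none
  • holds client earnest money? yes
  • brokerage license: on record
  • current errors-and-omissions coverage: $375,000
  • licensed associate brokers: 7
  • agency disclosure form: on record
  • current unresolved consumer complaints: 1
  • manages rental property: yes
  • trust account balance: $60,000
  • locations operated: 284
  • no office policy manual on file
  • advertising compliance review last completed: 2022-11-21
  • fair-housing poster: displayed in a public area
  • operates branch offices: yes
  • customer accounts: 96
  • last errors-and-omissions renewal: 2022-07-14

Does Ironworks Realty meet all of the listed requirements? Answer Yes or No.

No

1. condition 'operates branch offices' holds; transaction file checklist absent → not met
2. trust account balance $60,000 ≥ $55,000 → met
3. licensed associate brokers 7 ≥ 4 → met
4. agency disclosure form present → met
5. continuing education 71 days ago vs limit 120 → met
6. condition 'manages rental property' holds; office policy manual absent → not met
7. brokerage license present → met
8. errors-and-omissions renewal 247 days ago vs limit 270 → met
9. advertising compliance review 117 days ago vs limit 120 → met
10. condition 'holds client earnest money' holds; unresolved consumer complaints 1 ≤ 2 → met
11. errors-and-omissions coverage $375,000 ≥ $325,000 → met
12. fair-housing poster present → met
Not met: 1, 6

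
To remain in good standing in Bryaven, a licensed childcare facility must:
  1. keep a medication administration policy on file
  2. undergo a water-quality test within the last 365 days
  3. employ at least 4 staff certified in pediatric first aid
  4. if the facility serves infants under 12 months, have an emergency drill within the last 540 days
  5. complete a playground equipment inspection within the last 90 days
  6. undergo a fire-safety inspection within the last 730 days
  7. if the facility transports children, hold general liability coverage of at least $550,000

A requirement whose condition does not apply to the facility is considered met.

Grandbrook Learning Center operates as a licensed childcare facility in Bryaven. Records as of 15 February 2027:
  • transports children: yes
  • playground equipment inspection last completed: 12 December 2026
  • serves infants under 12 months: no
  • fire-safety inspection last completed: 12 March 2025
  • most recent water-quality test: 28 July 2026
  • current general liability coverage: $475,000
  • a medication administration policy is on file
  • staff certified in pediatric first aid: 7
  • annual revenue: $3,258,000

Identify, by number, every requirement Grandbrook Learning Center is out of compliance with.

7

1. medication administration policy present → met
2. water-quality test 202 days ago vs limit 365 → met
3. staff certified in pediatric first aid 7 ≥ 4 → met
4. condition 'serves infants under 12 months' does not hold → requirement n/a → met
5. playground equipment inspection 65 days ago vs limit 90 → met
6. fire-safety inspection 705 days ago vs limit 730 → met
7. condition 'transports children' holds; general liability coverage $475,000 < $550,000 → not met
Not met: 7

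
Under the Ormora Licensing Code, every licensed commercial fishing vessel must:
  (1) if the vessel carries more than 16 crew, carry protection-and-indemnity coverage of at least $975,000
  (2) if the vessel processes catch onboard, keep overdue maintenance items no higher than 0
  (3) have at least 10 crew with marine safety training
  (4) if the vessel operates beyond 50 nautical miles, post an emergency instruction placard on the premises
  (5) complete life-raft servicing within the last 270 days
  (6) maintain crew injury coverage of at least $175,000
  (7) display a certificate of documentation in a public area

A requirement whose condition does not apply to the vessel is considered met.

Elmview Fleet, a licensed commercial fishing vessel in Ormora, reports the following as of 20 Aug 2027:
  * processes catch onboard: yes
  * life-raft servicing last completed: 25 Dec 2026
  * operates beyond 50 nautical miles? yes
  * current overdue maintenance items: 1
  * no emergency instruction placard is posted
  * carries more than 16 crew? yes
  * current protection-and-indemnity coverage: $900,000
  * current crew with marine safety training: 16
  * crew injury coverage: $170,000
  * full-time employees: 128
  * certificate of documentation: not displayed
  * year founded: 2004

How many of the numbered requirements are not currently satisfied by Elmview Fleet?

5

1. condition 'carries more than 16 crew' holds; protection-and-indemnity coverage $900,000 < $975,000 → not met
2. condition 'processes catch onboard' holds; overdue maintenance items 1 > 0 → not met
3. crew with marine safety training 16 ≥ 10 → met
4. condition 'operates beyond 50 nautical miles' holds; emergency instruction placard absent → not met
5. life-raft servicing 238 days ago vs limit 270 → met
6. crew injury coverage $170,000 < $175,000 → not met
7. certificate of documentation absent → not met
Not met: 5 of 7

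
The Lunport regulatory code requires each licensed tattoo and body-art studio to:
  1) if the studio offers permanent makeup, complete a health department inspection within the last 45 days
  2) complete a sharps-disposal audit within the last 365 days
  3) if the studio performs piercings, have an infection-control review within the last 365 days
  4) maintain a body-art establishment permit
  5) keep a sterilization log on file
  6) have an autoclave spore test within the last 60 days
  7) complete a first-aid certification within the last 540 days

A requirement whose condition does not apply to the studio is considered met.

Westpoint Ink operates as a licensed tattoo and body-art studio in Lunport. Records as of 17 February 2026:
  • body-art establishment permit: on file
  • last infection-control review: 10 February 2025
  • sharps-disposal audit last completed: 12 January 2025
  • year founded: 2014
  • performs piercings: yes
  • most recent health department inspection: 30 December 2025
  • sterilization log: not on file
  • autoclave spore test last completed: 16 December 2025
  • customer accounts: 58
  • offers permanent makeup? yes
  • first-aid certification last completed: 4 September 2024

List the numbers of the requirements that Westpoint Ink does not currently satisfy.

1, 2, 3, 5, 6

1. condition 'offers permanent makeup' holds; health department inspection 49 days ago vs limit 45 → not met
2. sharps-disposal audit 401 days ago vs limit 365 → not met
3. condition 'performs piercings' holds; infection-control review 372 days ago vs limit 365 → not met
4. body-art establishment permit present → met
5. sterilization log absent → not met
6. autoclave spore test 63 days ago vs limit 60 → not met
7. first-aid certification 531 days ago vs limit 540 → met
Not met: 1, 2, 3, 5, 6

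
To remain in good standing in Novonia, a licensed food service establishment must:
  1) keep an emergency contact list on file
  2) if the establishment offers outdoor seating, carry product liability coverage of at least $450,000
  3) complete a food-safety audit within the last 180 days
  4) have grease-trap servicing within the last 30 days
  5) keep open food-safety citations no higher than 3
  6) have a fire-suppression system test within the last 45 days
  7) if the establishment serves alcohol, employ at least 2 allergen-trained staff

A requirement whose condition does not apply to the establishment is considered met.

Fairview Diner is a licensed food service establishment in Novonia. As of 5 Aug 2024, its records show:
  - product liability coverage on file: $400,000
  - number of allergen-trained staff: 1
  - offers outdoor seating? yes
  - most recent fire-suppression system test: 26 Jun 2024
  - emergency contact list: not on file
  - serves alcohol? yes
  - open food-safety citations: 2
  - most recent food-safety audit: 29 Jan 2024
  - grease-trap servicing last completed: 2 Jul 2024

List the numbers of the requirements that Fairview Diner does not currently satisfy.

1. emergency contact list absent → not met
2. condition 'offers outdoor seating' holds; product liability coverage $400,000 < $450,000 → not met
3. food-safety audit 189 days ago vs limit 180 → not met
4. grease-trap servicing 34 days ago vs limit 30 → not met
5. open food-safety citations 2 ≤ 3 → met
6. fire-suppression system test 40 days ago vs limit 45 → met
7. condition 'serves alcohol' holds; allergen-trained staff 1 < 2 → not met
Not met: 1, 2, 3, 4, 7

1, 2, 3, 4, 7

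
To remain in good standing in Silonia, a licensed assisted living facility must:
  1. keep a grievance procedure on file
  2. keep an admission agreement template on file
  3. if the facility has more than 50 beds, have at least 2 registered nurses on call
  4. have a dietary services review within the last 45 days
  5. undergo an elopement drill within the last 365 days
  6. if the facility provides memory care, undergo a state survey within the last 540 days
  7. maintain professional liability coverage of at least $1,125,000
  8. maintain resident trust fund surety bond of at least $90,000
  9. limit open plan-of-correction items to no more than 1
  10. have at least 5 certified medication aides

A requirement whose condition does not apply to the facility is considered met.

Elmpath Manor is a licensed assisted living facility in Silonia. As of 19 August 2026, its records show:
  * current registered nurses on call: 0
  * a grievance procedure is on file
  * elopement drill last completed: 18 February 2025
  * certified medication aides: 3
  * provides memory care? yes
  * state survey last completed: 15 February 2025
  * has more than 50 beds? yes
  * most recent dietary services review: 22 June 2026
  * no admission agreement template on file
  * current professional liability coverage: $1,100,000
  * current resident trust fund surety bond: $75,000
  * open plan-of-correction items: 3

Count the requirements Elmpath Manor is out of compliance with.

1. grievance procedure present → met
2. admission agreement template absent → not met
3. condition 'has more than 50 beds' holds; registered nurses on call 0 < 2 → not met
4. dietary services review 58 days ago vs limit 45 → not met
5. elopement drill 547 days ago vs limit 365 → not met
6. condition 'provides memory care' holds; state survey 550 days ago vs limit 540 → not met
7. professional liability coverage $1,100,000 < $1,125,000 → not met
8. resident trust fund surety bond $75,000 < $90,000 → not met
9. open plan-of-correction items 3 > 1 → not met
10. certified medication aides 3 < 5 → not met
Not met: 9 of 10

9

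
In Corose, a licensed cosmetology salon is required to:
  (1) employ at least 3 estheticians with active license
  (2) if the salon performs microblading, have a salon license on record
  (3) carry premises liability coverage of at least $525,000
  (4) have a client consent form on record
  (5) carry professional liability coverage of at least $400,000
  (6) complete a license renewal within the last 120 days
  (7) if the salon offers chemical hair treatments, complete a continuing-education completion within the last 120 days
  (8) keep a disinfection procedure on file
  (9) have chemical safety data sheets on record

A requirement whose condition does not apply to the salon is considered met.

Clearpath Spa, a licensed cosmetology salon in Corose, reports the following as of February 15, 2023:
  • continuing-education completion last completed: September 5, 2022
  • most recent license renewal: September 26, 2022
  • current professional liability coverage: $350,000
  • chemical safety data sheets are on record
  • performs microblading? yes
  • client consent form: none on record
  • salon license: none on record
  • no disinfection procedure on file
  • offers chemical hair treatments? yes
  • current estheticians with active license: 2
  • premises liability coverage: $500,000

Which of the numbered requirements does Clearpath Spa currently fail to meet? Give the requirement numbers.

1. estheticians with active license 2 < 3 → not met
2. condition 'performs microblading' holds; salon license absent → not met
3. premises liability coverage $500,000 < $525,000 → not met
4. client consent form absent → not met
5. professional liability coverage $350,000 < $400,000 → not met
6. license renewal 142 days ago vs limit 120 → not met
7. condition 'offers chemical hair treatments' holds; continuing-education completion 163 days ago vs limit 120 → not met
8. disinfection procedure absent → not met
9. chemical safety data sheets present → met
Not met: 1, 2, 3, 4, 5, 6, 7, 8

1, 2, 3, 4, 5, 6, 7, 8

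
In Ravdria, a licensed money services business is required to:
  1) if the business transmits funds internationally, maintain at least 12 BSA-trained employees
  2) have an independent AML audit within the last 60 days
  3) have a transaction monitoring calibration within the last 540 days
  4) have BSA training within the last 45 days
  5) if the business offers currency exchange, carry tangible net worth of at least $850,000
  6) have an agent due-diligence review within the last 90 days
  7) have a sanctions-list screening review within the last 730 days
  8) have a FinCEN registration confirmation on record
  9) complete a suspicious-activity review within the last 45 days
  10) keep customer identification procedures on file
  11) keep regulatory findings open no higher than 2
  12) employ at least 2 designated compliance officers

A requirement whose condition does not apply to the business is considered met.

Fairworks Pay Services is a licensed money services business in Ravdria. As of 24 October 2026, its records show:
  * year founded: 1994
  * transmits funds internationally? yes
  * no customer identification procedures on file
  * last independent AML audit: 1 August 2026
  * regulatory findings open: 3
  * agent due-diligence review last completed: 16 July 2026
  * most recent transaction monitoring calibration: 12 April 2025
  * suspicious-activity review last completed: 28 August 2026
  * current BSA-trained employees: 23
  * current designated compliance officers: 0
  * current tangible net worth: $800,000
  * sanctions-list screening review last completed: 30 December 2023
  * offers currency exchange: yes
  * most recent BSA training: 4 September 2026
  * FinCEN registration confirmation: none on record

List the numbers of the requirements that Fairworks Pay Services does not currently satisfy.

1. condition 'transmits funds internationally' holds; BSA-trained employees 23 ≥ 12 → met
2. independent AML audit 84 days ago vs limit 60 → not met
3. transaction monitoring calibration 560 days ago vs limit 540 → not met
4. BSA training 50 days ago vs limit 45 → not met
5. condition 'offers currency exchange' holds; tangible net worth $800,000 < $850,000 → not met
6. agent due-diligence review 100 days ago vs limit 90 → not met
7. sanctions-list screening review 1029 days ago vs limit 730 → not met
8. FinCEN registration confirmation absent → not met
9. suspicious-activity review 57 days ago vs limit 45 → not met
10. customer identification procedures absent → not met
11. regulatory findings open 3 > 2 → not met
12. designated compliance officers 0 < 2 → not met
Not met: 2, 3, 4, 5, 6, 7, 8, 9, 10, 11, 12

2, 3, 4, 5, 6, 7, 8, 9, 10, 11, 12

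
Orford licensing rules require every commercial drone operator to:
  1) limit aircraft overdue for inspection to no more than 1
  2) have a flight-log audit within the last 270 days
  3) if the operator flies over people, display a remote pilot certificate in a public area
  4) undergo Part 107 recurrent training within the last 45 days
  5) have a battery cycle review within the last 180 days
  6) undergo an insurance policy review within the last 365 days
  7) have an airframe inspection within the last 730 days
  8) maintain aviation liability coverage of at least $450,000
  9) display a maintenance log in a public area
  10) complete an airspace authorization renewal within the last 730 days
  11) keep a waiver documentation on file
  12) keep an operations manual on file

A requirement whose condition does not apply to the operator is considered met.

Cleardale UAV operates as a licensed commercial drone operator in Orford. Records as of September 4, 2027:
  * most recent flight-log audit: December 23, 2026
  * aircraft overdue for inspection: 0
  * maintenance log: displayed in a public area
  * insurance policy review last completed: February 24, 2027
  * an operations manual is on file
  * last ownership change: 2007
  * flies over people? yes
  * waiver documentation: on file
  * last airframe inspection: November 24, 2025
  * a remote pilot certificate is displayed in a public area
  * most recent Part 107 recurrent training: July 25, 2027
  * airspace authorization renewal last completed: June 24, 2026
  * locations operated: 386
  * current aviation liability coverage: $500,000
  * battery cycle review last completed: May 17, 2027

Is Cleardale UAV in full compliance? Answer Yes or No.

1. aircraft overdue for inspection 0 ≤ 1 → met
2. flight-log audit 255 days ago vs limit 270 → met
3. condition 'flies over people' holds; remote pilot certificate present → met
4. Part 107 recurrent training 41 days ago vs limit 45 → met
5. battery cycle review 110 days ago vs limit 180 → met
6. insurance policy review 192 days ago vs limit 365 → met
7. airframe inspection 649 days ago vs limit 730 → met
8. aviation liability coverage $500,000 ≥ $450,000 → met
9. maintenance log present → met
10. airspace authorization renewal 437 days ago vs limit 730 → met
11. waiver documentation present → met
12. operations manual present → met
All met.

Yes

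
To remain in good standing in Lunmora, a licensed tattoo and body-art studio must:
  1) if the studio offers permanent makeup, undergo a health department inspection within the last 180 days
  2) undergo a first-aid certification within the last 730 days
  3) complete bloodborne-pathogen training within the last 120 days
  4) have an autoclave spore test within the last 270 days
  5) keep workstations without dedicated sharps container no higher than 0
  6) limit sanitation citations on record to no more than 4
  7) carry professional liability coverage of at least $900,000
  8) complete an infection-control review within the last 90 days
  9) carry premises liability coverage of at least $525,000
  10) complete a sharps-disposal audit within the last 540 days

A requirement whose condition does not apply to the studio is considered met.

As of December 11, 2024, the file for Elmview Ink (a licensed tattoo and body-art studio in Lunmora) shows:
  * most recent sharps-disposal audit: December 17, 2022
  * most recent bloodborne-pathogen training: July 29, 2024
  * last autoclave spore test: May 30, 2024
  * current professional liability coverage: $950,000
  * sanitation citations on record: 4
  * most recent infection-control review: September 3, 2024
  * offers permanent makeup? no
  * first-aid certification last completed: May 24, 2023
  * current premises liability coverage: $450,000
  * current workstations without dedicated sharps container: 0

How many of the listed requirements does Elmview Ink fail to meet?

1. condition 'offers permanent makeup' does not hold → requirement n/a → met
2. first-aid certification 567 days ago vs limit 730 → met
3. bloodborne-pathogen training 135 days ago vs limit 120 → not met
4. autoclave spore test 195 days ago vs limit 270 → met
5. workstations without dedicated sharps container 0 ≤ 0 → met
6. sanitation citations on record 4 ≤ 4 → met
7. professional liability coverage $950,000 ≥ $900,000 → met
8. infection-control review 99 days ago vs limit 90 → not met
9. premises liability coverage $450,000 < $525,000 → not met
10. sharps-disposal audit 725 days ago vs limit 540 → not met
Not met: 4 of 10

4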